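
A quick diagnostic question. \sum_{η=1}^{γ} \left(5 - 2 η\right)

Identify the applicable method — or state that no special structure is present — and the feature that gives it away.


Technique: no special technique — this is bookkeeping, not technique: standard formulas for sums of constant-multiple powers of η apply termwise.


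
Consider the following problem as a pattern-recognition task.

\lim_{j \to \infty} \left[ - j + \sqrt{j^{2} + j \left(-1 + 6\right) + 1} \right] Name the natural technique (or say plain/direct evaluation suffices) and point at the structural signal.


Diagnosis: conjugate multiplication — turning the difference into a conjugate-rationalized ratio makes the limit readable.


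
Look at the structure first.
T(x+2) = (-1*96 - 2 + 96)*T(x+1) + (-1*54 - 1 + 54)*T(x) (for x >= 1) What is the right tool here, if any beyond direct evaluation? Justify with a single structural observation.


Verdict: the characteristic-root method — shift-invariance with fixed coefficients calls for exponential trials; the characteristic polynomial finds every r^x.


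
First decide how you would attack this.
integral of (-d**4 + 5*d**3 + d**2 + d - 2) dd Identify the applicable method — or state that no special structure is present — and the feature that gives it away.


Method: no special technique — a term-by-term power-rule job in d; no substitution or rearrangement earns its keep here.


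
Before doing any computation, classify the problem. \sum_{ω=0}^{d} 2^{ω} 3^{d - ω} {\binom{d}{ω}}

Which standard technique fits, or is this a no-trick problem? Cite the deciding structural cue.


Verdict: the binomial theorem — terms weighting {\binom{d}{ω}} against matched powers of 2 and 3 reassemble into (2 + 3)^d by the binomial theorem.


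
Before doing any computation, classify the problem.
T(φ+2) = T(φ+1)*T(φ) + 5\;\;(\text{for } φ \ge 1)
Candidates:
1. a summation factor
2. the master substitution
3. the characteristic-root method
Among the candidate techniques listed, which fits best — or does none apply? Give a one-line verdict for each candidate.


Method: no special technique — each new value is a nonlinear function of earlier ones — scaling arguments and superposition both fail.
- a summation factor: the recursion is nonlinear — outside the first-order linear family a summation factor addresses.
- the master substitution: no fixed divisor shrinks the index between calls.
- the characteristic-root method — the recursion is nonlinear in the sequence values, so no linear-modes ansatz applies.


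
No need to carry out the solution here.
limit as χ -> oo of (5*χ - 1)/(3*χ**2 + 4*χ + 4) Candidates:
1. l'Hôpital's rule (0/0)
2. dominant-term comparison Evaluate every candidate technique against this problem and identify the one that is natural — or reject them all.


Technique: dominant-term comparison — as χ grows, only the highest-degree terms matter — compare leading terms and read the limit off.
- l'Hôpital's rule (0/0) — viewed as a single quotient this runs to ∞/∞, not the 0/0 clash this candidate addresses; an at-infinity variant of the rule would resolve it, but comparing leading growth reads the answer without differentiating.
- dominant-term comparison: applies; the problem has the shape this method handles.


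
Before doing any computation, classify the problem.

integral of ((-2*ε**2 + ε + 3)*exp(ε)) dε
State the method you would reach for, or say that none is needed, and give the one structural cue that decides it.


Technique: integration by parts — a polynomial -2*ε**2 + ε + 3 against the kernel exp(ε) is the signature bounded-ladder case for integration by parts.


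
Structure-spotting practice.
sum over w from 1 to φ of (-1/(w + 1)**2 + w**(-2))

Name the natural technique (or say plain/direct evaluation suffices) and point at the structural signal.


Diagnosis: telescoping — write out three consecutive terms and watch the interior cancel: the advanced copy one term subtracts reappears as the very next term's leading piece, pair after pair.


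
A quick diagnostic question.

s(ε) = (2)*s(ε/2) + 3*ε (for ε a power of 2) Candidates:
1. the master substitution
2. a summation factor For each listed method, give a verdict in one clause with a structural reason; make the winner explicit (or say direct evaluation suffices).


Verdict: the master substitution — the index is divided (ε/2), not shifted — substitute ε = 2^m to straighten it into a shift recurrence.
- the master substitution: yes, a natural case for it.
- a summation factor — the recursion divides its index rather than shifting it — there is no previous-term chain for a summation factor to telescope.


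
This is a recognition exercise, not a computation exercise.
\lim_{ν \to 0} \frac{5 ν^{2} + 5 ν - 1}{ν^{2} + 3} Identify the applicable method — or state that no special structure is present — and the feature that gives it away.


Method: no special technique — the function is continuous at 0; evaluation is itself the limit, no machinery required.


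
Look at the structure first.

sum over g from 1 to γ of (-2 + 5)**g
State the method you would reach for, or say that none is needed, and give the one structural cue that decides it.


Best approach: the geometric series formula — consecutive terms stand in a fixed index-free ratio — the geometric sum formula closes it.


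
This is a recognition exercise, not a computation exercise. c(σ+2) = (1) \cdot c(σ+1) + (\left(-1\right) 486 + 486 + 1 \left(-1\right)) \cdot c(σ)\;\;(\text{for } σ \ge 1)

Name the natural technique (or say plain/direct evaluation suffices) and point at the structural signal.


Best approach: the characteristic-root method — the recurrence treats every index alike (constant coefficients, no forcing) — precisely the regime where r^σ trials close it.


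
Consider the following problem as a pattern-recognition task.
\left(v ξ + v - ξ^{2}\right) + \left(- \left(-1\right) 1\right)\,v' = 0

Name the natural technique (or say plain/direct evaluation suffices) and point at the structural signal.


Technique: a linear integrating factor — linear in the unknown with genuine forcing: multiply through by the exponential of the integrated coefficient and the left side closes into one derivative.


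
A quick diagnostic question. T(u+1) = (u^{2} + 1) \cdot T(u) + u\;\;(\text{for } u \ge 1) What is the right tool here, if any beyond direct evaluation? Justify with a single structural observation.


Diagnosis: a summation factor — because the multiplier u^{2} + 1 is index-dependent, divide through by its running product and sum the resulting differences.


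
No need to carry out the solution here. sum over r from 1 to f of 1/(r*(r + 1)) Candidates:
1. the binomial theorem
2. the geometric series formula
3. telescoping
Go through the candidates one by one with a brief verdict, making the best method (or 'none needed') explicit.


Verdict: telescoping — 1/(r*(r + 1)) is a collapsed telescope: expand it into simple fractions to see the cancellation.
- the binomial theorem — no binomial coefficients pair with matched powers.
- the geometric series formula: no single multiplier carries one term to the next throughout the sum.
- telescoping — applies; the problem has the shape this method handles.


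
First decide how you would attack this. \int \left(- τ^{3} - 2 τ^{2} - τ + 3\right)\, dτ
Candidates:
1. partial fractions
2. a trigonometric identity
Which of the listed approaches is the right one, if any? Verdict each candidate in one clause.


Best approach: no special technique — every term is a constant multiple of a power of τ; term-wise power-rule integration needs no preliminary transformation.
- partial fractions: there is no rational-function structure to decompose.
- a trigonometric identity — there is no trigonometric structure at all — the integrand carries no sine or cosine to rewrite.


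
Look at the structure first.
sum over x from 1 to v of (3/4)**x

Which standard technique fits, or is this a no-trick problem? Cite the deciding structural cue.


Technique: the geometric series formula — term-over-term division gives 3/4 every time — index-free ratio, geometric sum formula applies.


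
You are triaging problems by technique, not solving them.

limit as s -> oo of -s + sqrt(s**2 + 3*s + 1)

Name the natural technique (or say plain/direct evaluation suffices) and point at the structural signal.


Best approach: conjugate multiplication — sqrt(s**2 + 3*s + 1) and s both blow up, but their difference is tame once the conjugate rationalizes it.


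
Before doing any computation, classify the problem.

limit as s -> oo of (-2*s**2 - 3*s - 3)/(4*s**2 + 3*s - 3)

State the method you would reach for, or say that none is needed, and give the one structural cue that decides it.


Verdict: dominant-term comparison — at large s only the top-degree terms survive; compare the leading terms and the limit falls out. l'Hôpital's at-infinity variant applies to the expression viewed as a single quotient; the leading-term comparison is the direct route.


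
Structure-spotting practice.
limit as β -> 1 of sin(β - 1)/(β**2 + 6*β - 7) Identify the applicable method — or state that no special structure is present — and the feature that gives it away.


Verdict: l'Hôpital's rule (0/0) — numerator and denominator both vanish at 1 — a genuine 0/0 form, which is exactly when l'Hôpital applies. The standard small-argument limits would also carry it; the rule is the systematic route.


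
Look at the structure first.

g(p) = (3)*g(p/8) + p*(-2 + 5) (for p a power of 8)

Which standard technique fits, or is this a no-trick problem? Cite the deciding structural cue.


Best approach: the master substitution — divide-the-index recursion (p/8 inside the call) straightens out once the index is rewritten as 8^m.


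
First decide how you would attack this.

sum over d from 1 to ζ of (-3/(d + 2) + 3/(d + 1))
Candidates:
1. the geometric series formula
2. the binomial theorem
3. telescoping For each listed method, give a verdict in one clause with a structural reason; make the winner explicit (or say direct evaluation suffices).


Diagnosis: telescoping — each term adds 3/(d + 1) and subtracts the same expression advanced one index; that subtracted piece cancels against the next term's added copy — only the boundary terms survive.
- the geometric series formula: no single multiplier carries one term to the next throughout the sum.
- the binomial theorem: there is no sum-raised-to-a-power identity hiding in these terms.
- telescoping: applies; the problem has the shape this method handles.


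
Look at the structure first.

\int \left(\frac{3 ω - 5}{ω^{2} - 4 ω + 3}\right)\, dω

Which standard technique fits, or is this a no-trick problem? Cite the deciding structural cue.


Method: partial fractions — each factor of ω^{2} - 4 ω + 3 owns one elementary piece of the integrand — separate them and integrate piecewise.


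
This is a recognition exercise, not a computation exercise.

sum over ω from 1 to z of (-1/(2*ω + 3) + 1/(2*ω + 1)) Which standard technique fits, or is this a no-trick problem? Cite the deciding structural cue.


Method: telescoping — each term adds 1/(2*ω + 1) and subtracts the same expression advanced one index; that subtracted piece cancels against the next term's added copy — only the boundary terms survive.


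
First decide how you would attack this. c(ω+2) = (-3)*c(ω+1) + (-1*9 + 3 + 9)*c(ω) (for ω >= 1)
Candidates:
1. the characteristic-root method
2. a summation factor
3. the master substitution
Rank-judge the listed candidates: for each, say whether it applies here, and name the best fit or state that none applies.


Method: the characteristic-root method — no index-dependence in the weights and nothing inhomogeneous: classic characteristic-equation setup.
- the characteristic-root method: a fit — the right tool for this form.
- a summation factor — the recurrence reaches back more than one step, outside the first-order family a summation factor normalizes.
- the master substitution: there is no divide-the-index recursive argument.


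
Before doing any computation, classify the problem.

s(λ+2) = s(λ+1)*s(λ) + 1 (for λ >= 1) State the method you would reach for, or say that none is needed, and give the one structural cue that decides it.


Verdict: no special technique — the new term depends nonlinearly on the old ones, which disqualifies every superposition-based technique.


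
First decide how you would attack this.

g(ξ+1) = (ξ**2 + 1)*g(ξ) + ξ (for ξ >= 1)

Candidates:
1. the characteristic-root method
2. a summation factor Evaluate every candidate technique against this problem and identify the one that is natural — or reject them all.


Verdict: a summation factor — because the multiplier ξ**2 + 1 is index-dependent, divide through by its running product and sum the resulting differences.
- the characteristic-root method: the coefficients vary with the index, breaking the constant-coefficient structure the method needs.
- a summation factor: applicable, and directly so.


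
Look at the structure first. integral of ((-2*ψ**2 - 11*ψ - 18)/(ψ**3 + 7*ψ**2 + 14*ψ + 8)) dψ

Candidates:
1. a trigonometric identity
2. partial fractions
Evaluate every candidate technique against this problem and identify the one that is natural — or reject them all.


Technique: partial fractions — ψ**3 + 7*ψ**2 + 14*ψ + 8 splits into linear pieces, so the quotient is a sum of simple fractions — decompose before integrating.
- a trigonometric identity — there is no trigonometric structure at all — the integrand carries no sine or cosine to rewrite.
- partial fractions — a fit — the right tool for this form.


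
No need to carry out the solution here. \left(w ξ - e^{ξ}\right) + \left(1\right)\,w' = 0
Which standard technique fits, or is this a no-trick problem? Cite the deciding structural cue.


Diagnosis: a linear integrating factor — arrange it as w' + ξ·w = (the forcing term) and the integrating factor does the rest.


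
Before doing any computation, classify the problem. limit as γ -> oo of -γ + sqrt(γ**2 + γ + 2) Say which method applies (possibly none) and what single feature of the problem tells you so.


Diagnosis: conjugate multiplication — an infinity-minus-infinity difference with a surviving radical — multiply by the conjugate to cancel the divergence.


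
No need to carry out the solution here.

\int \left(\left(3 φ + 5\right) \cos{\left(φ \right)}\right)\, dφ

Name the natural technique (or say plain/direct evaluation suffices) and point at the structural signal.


Method: integration by parts — 3 φ + 5 dies after finitely many derivatives while \cos{\left(φ \right)} cycles under integration — the tabular/parts setup.


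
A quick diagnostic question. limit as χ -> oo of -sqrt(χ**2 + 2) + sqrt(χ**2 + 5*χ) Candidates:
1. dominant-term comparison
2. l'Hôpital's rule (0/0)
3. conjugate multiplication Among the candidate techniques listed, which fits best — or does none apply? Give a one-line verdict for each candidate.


Method: conjugate multiplication — divergence minus divergence hides a finite answer — expose it by pairing sqrt(χ**2 + 5*χ) - sqrt(χ**2 + 2) with its conjugate.
- dominant-term comparison — no dominant-degree comparison decides it.
- l'Hôpital's rule (0/0): the expression is a difference driving to ∞ − ∞, not a 0/0 quotient — there is no ratio for the rule to differentiate.
- conjugate multiplication: a fit — the right tool for this form.


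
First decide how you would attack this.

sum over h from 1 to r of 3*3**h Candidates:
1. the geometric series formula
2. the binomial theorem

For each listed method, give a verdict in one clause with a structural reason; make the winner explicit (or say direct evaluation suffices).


Method: the geometric series formula — consecutive terms stand in a fixed index-free ratio — the geometric sum formula closes it.
- the geometric series formula — applies; the problem has the shape this method handles.
- the binomial theorem: there is no sum-raised-to-a-power identity hiding in these terms.


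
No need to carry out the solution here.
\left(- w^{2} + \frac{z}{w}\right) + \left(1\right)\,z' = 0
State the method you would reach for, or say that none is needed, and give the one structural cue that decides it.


Diagnosis: a linear integrating factor — linear in the unknown with genuine forcing: multiply through by the exponential of the integrated coefficient and the left side closes into one derivative.


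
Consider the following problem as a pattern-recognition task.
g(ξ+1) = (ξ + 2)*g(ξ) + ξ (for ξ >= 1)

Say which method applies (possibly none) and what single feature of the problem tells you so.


Diagnosis: a summation factor — one-term recursion with variable weight ξ + 2 is solved by product normalization, not by root-finding.


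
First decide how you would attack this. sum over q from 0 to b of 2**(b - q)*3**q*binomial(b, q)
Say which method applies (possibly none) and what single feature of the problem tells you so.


Verdict: the binomial theorem — binomial coefficients against complementary powers of 3 and 2: recognize the binomial expansion and resum.


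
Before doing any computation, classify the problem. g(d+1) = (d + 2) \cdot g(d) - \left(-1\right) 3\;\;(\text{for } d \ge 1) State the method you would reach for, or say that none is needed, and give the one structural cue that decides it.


Method: a summation factor — normalize by the running product of d + 2: the left side becomes a difference, and differences sum.


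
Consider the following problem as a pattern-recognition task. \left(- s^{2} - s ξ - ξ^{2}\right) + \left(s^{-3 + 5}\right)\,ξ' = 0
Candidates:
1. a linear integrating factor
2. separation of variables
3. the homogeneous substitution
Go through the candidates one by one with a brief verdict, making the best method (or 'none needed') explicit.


Verdict: the homogeneous substitution — the slope's numerator and denominator share total degree; set v = ξ/s and the equation drops to separable form.
- a linear integrating factor — the unknown enters nonlinearly (through a power, a denominator, or a transcendental function), which the linear integrating-factor recipe cannot absorb as-is — any repair would come from a preliminary substitution, not the factor.
- separation of variables — no algebra isolates the independent variable on one side and the unknown on the other.
- the homogeneous substitution: yes — fits the structure here.


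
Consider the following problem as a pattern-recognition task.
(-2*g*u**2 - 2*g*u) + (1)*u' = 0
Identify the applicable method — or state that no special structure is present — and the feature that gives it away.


Best approach: separation of variables — all dependence on the two variables factors apart, the defining separable shape. Rearranged, this also fits the Bernoulli template directly; separation reads the product structure as given.


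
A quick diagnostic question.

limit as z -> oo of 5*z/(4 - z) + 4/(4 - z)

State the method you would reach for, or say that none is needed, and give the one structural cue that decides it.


Best approach: dominant-term comparison — as z grows, only the highest-degree terms matter — compare leading terms and read the limit off. As a single quotient, the ∞/∞ shape would yield to repeated differentiation as well — the growth comparison gets there in one look.


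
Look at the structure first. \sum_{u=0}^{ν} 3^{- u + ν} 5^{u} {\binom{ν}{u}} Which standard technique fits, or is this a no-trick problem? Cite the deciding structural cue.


Method: the binomial theorem — {\binom{ν}{u}} weighting matched powers of 5 and 3 is the expanded form of (5 + 3)^ν — fold it back up.


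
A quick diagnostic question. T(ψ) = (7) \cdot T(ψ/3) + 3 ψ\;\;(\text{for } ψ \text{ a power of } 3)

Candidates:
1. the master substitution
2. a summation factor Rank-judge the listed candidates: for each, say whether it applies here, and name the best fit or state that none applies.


Diagnosis: the master substitution — treat m = log base 3 of ψ as the new clock: one recursion step advances m by one while ψ scales by 3.
- the master substitution — a fit — the right tool for this form.
- a summation factor: a divided-index call is outside the fixed-shift first-order family a summation factor normalizes.


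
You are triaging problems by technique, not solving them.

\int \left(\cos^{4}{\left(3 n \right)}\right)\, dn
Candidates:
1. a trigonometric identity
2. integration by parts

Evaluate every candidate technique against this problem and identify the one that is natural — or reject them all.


Technique: a trigonometric identity — \cos^{4}{\left(3 n \right)} carries an even exponent — trade it for double-angle cosines before integrating.
- a trigonometric identity — yes — fits the structure here.
- integration by parts — not the natural route: no polynomial-kernel product appears — a recursive parts reduction of the trigonometric product exists, but the identity rewrite is direct.


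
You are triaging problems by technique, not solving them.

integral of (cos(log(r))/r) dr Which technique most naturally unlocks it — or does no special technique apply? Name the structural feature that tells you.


Technique: u-substitution — structure check: outer function, inner expression log(r), inner derivative as a factor — the classic u = log(r) pattern.


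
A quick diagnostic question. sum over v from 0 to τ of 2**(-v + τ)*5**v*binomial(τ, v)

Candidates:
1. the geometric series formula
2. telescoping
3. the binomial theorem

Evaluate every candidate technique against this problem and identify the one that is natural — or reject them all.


Method: the binomial theorem — terms weighting binomial(τ, v) against matched powers of 5 and 2 reassemble into (5 + 2)^τ by the binomial theorem.
- the geometric series formula — the term-to-term ratio changes with the index, so the geometric formula cannot close it.
- telescoping — the terms as presented offer no neighboring cancellation — a telescoping rewrite may exist, but the displayed structure does not hand one over.
- the binomial theorem — applies; the problem has the shape this method handles.


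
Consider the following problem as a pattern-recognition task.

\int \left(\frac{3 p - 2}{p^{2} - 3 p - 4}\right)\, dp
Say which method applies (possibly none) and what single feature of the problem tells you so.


Best approach: partial fractions — the denominator p^{2} - 3 p - 4 factors, so the quotient decomposes into elementary partial fractions term by term.


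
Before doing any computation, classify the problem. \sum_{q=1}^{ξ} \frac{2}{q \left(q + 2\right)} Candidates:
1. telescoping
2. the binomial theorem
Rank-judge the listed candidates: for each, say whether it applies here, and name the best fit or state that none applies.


Verdict: telescoping — poles of \frac{2}{q \left(q + 2\right)} differ by an integer, the telltale of a telescoping partial-fraction sum.
- telescoping: applicable, and directly so.
- the binomial theorem: there is no pair of bases whose matched powers would reassemble into a single binomial power.


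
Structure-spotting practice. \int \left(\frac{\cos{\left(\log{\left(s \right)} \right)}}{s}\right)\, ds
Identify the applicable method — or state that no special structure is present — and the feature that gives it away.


Verdict: u-substitution — collected, the integrand has one factor that is, up to a constant, the derivative of an inner expression the rest depends on — substitute for that inner expression.


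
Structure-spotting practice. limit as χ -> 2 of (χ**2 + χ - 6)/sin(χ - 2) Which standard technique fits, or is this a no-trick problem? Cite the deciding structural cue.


Diagnosis: l'Hôpital's rule (0/0) — both numerator and denominator vanish at 2: the genuine 0/0 indeterminate that l'Hôpital exists for. A first-order expansion at the point is an equally standard path; the rule packages it.


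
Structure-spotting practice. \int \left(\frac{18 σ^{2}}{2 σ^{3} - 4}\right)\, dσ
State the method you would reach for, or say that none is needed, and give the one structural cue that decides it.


Technique: u-substitution — structure check: outer function, inner expression 2 σ^{3} - 4, inner derivative as a factor — the classic u = 2 σ^{3} - 4 pattern.


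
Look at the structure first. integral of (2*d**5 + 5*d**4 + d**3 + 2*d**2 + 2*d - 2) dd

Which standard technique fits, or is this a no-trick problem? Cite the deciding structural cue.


Diagnosis: no special technique — scan for structure and find none: constant multiples of powers of d, integrate directly.


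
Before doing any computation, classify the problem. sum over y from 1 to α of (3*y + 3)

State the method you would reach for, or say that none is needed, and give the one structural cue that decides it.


Verdict: no special technique — no ratio, no shift structure, no binomial pattern: sum the constant-multiple powers of y with known formulas.


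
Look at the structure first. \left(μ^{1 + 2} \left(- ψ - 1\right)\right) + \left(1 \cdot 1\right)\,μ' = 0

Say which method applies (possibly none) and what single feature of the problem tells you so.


Verdict: separation of variables — solved for the derivative, the right side splits multiplicatively into a function of each variable alone — divide and integrate each side.


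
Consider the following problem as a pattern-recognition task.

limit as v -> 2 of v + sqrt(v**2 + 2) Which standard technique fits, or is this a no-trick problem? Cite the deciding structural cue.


Verdict: no special technique — the expression is continuous at the evaluation point — substitute directly; no indeterminate form appears.


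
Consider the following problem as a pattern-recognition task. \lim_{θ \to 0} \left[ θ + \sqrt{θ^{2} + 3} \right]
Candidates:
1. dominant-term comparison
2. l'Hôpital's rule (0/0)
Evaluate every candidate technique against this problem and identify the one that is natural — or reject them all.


Technique: no special technique — the expression is continuous at 0 — substitute and evaluate; no indeterminate form appears.
- dominant-term comparison: this limit is not decided by comparing polynomial growth at infinity.
- l'Hôpital's rule (0/0) — evaluation at the point is determinate, so the rule has nothing to repair.


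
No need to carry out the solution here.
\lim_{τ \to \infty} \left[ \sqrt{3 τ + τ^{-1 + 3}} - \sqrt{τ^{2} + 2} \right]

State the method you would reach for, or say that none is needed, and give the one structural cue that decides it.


Diagnosis: conjugate multiplication — \sqrt{3 τ + τ^{-1 + 3}} and \sqrt{τ^{2} + 2} both blow up, but their difference is tame once the conjugate rationalizes it.


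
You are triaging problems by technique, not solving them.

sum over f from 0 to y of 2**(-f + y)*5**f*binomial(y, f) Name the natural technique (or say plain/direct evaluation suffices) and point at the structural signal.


Best approach: the binomial theorem — the binomial coefficients weight matched powers of 5 and 2, which is exactly the expansion of a binomial power.


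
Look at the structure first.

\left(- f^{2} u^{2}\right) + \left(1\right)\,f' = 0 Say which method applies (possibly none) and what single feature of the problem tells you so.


Technique: separation of variables — a product of single-variable factors, u^{2} and f^{2} — the textbook separable form.


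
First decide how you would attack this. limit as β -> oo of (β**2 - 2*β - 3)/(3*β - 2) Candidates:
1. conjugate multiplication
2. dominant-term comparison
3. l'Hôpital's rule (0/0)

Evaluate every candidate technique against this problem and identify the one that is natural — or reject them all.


Best approach: dominant-term comparison — as β grows, only the highest-degree terms matter — compare leading terms and read the limit off.
- conjugate multiplication: the conjugate move applies to radical differences, which this is not.
- dominant-term comparison: yes — fits the structure here.
- l'Hôpital's rule (0/0) — no 0/0 form appears: written as one quotient, top and bottom both grow without bound, and the ratio is decided by their leading terms.


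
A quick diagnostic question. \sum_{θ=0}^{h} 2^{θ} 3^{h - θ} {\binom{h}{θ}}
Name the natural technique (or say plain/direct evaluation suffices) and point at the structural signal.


Best approach: the binomial theorem — binomial coefficients against complementary powers of 2 and 3: recognize the binomial expansion and resum.


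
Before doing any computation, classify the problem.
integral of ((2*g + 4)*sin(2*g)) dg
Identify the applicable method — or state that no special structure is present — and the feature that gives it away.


Best approach: integration by parts — differentiate 2*g + 4, integrate sin(2*g): each pass lowers the polynomial degree, so parts terminates.


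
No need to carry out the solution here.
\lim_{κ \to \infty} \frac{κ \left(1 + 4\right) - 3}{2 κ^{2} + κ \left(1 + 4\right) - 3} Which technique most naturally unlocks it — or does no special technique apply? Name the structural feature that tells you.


Technique: dominant-term comparison — divide by the highest power of κ present: lower-order terms vanish and the dominant ratio remains. Viewed as a single quotient this is an ∞/∞ form — an at-infinity application of l'Hôpital's rule would also resolve it; comparing leading growth reads the answer without differentiating.


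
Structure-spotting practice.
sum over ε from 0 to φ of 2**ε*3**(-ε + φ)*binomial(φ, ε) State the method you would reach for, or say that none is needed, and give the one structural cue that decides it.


Method: the binomial theorem — binomial coefficients against complementary powers of 2 and 3: recognize the binomial expansion and resum.


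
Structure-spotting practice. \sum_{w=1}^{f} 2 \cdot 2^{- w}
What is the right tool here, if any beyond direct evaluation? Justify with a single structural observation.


Verdict: the geometric series formula — consecutive terms stand in a fixed index-free ratio — the geometric sum formula closes it.


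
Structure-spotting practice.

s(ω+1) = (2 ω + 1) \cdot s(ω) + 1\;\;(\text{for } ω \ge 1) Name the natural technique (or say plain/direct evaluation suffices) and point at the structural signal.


Best approach: a summation factor — because the multiplier 2 ω + 1 is index-dependent, divide through by its running product and sum the resulting differences.


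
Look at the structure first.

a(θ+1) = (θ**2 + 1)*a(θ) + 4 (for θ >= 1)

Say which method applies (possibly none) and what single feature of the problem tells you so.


Verdict: a summation factor — it is first-order linear but the coefficient θ**2 + 1 depends on the index, so multiply through by a summation factor to telescope it.


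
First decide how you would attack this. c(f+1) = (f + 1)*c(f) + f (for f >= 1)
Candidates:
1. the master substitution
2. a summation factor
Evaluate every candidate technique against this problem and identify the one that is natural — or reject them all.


Best approach: a summation factor — normalize by the running product of f + 1: the left side becomes a difference, and differences sum.
- the master substitution — with no divided-index recursive call, reindexing by powers of a base buys nothing.
- a summation factor — a fit — the right tool for this form.


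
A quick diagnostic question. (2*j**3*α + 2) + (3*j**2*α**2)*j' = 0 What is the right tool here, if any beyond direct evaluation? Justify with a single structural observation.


Method: the exact-equation method — equality of cross partials is the green light — assemble the potential function term by term.


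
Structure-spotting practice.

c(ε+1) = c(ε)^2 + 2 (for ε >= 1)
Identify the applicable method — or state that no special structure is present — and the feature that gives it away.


Best approach: no special technique — each new value is a nonlinear function of earlier ones — scaling arguments and superposition both fail.


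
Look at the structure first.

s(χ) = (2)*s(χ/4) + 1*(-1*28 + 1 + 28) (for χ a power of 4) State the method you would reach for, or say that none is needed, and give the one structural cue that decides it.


Technique: the master substitution — index division is the fingerprint: χ/4 in the recursive call means substitute χ = 4^m.


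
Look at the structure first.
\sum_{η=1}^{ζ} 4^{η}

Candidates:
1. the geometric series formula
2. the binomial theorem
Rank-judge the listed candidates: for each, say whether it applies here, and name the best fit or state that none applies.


Verdict: the geometric series formula — term-over-term division gives 4 every time — index-free ratio, geometric sum formula applies.
- the geometric series formula: yes — fits the structure here.
- the binomial theorem — no binomial coefficients pair up with complementary powers here.


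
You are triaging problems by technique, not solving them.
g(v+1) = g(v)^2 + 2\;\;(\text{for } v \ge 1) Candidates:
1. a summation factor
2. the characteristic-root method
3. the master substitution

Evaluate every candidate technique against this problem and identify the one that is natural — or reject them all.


Verdict: no special technique — once the recursion is nonlinear, characteristic roots, master substitutions, and summation factors are all off the table.
- a summation factor: the recursion is nonlinear — outside the first-order linear family a summation factor addresses.
- the characteristic-root method — the recursion is nonlinear in the sequence values, so no linear-modes ansatz applies.
- the master substitution: the recursion shifts the index rather than dividing it.


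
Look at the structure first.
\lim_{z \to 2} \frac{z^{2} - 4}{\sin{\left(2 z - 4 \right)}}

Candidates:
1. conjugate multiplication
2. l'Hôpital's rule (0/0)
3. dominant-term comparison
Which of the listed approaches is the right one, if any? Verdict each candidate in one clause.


Best approach: l'Hôpital's rule (0/0) — numerator and denominator both vanish at 2 — a genuine 0/0 form, which is exactly when l'Hôpital applies. Expanding numerator and denominator to first order gives the same value — the rule automates exactly that.
- conjugate multiplication — no difference of divergent radicals appears, so rationalizing has nothing to cancel.
- l'Hôpital's rule (0/0): applies; the problem has the shape this method handles.
- dominant-term comparison — no ranking of term growth rates resolves the limit here.


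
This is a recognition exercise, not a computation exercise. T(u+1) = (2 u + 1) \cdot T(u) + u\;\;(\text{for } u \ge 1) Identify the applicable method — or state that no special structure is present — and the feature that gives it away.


Best approach: a summation factor — normalize by the running product of 2 u + 1: the left side becomes a difference, and differences sum.


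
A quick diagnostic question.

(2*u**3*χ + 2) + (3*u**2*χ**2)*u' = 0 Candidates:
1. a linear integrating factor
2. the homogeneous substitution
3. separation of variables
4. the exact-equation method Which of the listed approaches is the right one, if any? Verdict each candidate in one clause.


Best approach: the exact-equation method — the compatibility test passes: the u-derivative of 2*u**3*χ + 2 matches the χ-derivative of 3*u**2*χ**2, so integrate a potential.
- a linear integrating factor: the unknown enters nonlinearly (through a power, a denominator, or a transcendental function), which the linear integrating-factor recipe cannot absorb as-is — any repair would come from a preliminary substitution, not the factor.
- the homogeneous substitution: the ratio substitution does not collapse this equation.
- separation of variables — the two dependences are entangled, not a clean product of one-variable pieces.
- the exact-equation method — yes — fits the structure here.


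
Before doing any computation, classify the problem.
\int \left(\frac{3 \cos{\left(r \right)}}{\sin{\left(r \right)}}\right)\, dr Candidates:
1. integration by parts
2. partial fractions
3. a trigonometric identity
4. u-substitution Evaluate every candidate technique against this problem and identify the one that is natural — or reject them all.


Technique: u-substitution — gathered as a product, the integrand carries the factor 3 \cos{\left(r \right)} — up to a constant, the derivative of the inner expression \sin{\left(r \right)} — so u = \sin{\left(r \right)} collapses the integral.
- integration by parts — no split into a nonconstant polynomial times one of the standard kernels — exp, sine, or cosine of a linear argument, or a logarithm — applies here.
- partial fractions: the expression is not a ratio of polynomials that decomposes further.
- a trigonometric identity: there is no trigonometric structure whose rewriting would simplify the integrand.
- u-substitution — applicable, and directly so.


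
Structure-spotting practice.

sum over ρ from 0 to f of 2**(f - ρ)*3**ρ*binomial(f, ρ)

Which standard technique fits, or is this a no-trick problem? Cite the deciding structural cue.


Method: the binomial theorem — binomial coefficients against complementary powers of 3 and 2: recognize the binomial expansion and resum.


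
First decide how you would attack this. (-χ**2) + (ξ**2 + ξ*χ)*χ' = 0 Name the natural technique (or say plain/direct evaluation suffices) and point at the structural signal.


Best approach: the homogeneous substitution — the slope's numerator and denominator share total degree; set v = χ/ξ and the equation drops to separable form. A Bernoulli substitution after rearrangement (possibly exchanging dependent and independent variable) is a fair alternative; the homogeneous route works on the equation as it stands.


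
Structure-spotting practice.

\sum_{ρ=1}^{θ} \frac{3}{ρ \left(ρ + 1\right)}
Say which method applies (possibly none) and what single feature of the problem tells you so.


Diagnosis: telescoping — split \frac{3}{ρ \left(ρ + 1\right)} by partial fractions and the pieces are one function at shifted arguments — interior terms cancel.


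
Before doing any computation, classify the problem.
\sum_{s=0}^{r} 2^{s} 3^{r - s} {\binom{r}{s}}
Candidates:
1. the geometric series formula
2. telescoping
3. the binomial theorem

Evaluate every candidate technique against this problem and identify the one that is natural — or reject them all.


Method: the binomial theorem — the binomial coefficients weight matched powers of 2 and 3, which is exactly the expansion of a binomial power.
- the geometric series formula: the ratio of consecutive terms depends on the index.
- telescoping: as presented, consecutive terms share no shifted copy to cancel against — no rewrite is on display to change that.
- the binomial theorem: a fit — the right tool for this form.


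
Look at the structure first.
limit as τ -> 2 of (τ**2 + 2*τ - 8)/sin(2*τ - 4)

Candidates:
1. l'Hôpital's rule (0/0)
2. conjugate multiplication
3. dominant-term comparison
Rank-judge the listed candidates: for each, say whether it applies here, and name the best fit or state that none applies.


Best approach: l'Hôpital's rule (0/0) — plug in 2: top and bottom both hit zero, so differentiate each and retry. A local series expansion at the point resolves it as well; the rule is the packaged version of that step.
- l'Hôpital's rule (0/0) — yes, a natural case for it.
- conjugate multiplication — rationalization has no target — no divergent radical difference appears.
- dominant-term comparison — this is not a rational comparison of growth rates at infinity.
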